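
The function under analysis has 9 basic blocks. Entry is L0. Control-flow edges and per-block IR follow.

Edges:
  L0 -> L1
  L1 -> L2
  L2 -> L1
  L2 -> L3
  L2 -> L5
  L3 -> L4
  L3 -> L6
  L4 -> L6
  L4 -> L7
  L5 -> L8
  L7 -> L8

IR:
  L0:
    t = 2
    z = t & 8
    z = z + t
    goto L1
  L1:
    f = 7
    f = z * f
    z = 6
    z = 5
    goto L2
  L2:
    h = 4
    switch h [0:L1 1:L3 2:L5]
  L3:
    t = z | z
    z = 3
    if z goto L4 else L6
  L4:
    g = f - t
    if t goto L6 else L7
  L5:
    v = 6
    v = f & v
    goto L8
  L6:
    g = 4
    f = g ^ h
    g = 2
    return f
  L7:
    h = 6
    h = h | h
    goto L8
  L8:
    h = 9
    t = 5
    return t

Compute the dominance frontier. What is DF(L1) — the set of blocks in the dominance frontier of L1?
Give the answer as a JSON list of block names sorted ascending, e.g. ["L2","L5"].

idom tree: L1←L0 L2←L1 L3←L2 L4←L3 L5←L2 L6←L3 L7←L4 L8←L2
Dom∩ at merges:
  L1: preds {L0,L2}: {L0} ∩ {L0,L1,L2} = {L0}; idom=L0
  L6: preds {L3,L4}: {L0,L1,L2,L3} ∩ {L0,L1,L2,L3,L4} = {L0,L1,L2,L3}; idom=L3
  L8: preds {L5,L7}: {L0,L1,L2,L5} ∩ {L0,L1,L2,L3,L4,L7} = {L0,L1,L2}; idom=L2

DF walk-up:
  L1←L0: walk · to L0
  L1←L2: walk L2→L1 to L0
  L6←L3: walk · to L3
  L6←L4: walk L4 to L3
  L8←L5: walk L5 to L2
  L8←L7: walk L7→L4→L3 to L2
  L0 → ∅
  L1 → {L1}
  L2 → {L1}
  L3 → {L8}
  L4 → {L6,L8}
  L5 → {L8}
  L6 → ∅
  L7 → {L8}
  L8 → ∅

DF(L1) = ["L1"]

Answer: ["L1"]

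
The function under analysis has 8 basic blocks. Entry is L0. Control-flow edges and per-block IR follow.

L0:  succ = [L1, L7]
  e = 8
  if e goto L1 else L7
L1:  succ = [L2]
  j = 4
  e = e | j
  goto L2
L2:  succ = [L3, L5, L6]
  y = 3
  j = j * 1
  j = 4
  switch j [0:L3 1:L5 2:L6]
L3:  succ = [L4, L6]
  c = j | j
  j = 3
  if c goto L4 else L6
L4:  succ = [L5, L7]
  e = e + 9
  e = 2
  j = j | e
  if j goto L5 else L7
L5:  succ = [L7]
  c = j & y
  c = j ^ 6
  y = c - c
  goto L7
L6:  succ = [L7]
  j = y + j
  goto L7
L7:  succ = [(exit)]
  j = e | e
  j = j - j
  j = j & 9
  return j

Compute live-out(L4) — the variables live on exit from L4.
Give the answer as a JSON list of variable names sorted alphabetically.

Answer: ["e", "j", "y"]

Working:
Per-block:
  L0: {e} / ∅
  L1: {e,j} / {e}
  L2: {j,y} / {j}
  L3: {c,j} / {j}
  L4: {e,j} / {e,j}
  L5: {c,y} / {j,y}
  L6: {j} / {j,y}
  L7: {j} / {e}

Backward fixpoint:
  L0: in=∅ out={e}
  L1: in={e} out={e,j}
  L2: in={e,j} out={e,j,y}
  L3: in={e,j,y} out={e,j,y}
  L4: in={e,j,y} out={e,j,y}
  L5: in={e,j,y} out={e}
  L6: in={e,j,y} out={e}
  L7: in={e} out=∅

live-out(L4) = ["e", "j", "y"]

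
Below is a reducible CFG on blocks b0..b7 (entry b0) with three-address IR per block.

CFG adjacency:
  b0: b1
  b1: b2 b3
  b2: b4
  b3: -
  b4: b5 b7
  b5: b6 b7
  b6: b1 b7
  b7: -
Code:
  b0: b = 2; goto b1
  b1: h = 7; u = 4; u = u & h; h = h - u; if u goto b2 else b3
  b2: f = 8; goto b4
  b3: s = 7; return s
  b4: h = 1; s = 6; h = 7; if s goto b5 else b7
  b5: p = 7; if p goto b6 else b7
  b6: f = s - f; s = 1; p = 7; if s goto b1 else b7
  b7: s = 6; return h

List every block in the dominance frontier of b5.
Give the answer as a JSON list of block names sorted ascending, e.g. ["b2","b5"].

idom tree: b1←b0 b2←b1 b3←b1 b4←b2 b5←b4 b6←b5 b7←b4
Join-block Dom:
  b1: preds {b0,b6}: {b0} ∩ {b0,b1,b2,b4,b5,b6} = {b0}; idom=b0
  b7: preds {b4,b5,b6}: {b0,b1,b2,b4} ∩ {b0,b1,b2,b4,b5} ∩ {b0,b1,b2,b4,b5,b6} = {b0,b1,b2,b4}; idom=b4

DF derivation:
  b1←b0: walk · to b0
  b1←b6: walk b6→b5→b4→b2→b1 to b0
  b7←b4: walk · to b4
  b7←b5: walk b5 to b4
  b7←b6: walk b6→b5 to b4
  b0: DF=∅
  b1: DF={b1}
  b2: DF={b1}
  b3: DF=∅
  b4: DF={b1}
  b5: DF={b1,b7}
  b6: DF={b1,b7}
  b7: DF=∅

DF(b5) = ["b1", "b7"]

Answer: ["b1", "b7"]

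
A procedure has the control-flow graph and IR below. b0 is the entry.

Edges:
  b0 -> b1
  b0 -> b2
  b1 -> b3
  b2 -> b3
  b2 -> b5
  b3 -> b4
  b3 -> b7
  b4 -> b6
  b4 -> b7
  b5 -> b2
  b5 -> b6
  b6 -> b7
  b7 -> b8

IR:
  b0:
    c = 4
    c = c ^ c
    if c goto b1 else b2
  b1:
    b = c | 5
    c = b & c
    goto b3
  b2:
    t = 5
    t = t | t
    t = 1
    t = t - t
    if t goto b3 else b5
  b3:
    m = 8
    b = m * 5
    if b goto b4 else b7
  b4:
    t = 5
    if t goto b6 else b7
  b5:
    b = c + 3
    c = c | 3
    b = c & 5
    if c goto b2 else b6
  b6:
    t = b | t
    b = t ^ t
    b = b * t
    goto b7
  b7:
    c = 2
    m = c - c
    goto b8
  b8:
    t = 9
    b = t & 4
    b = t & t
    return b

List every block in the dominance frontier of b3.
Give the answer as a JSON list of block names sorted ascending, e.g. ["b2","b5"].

Answer: ["b6", "b7"]

Working:
idom tree: b1←b0 b2←b0 b3←b0 b4←b3 b5←b2 b6←b0 b7←b0 b8←b7
Dom∩ at merges:
  b2: preds {b0,b5}: {b0} ∩ {b0,b2,b5} = {b0}; idom=b0
  b3: preds {b1,b2}: {b0,b1} ∩ {b0,b2} = {b0}; idom=b0
  b6: preds {b4,b5}: {b0,b3,b4} ∩ {b0,b2,b5} = {b0}; idom=b0
  b7: preds {b3,b4,b6}: {b0,b3} ∩ {b0,b3,b4} ∩ {b0,b6} = {b0}; idom=b0

DF derivation:
  join b2 pred b0: · stop@b0
  join b2 pred b5: b5→b2 stop@b0
  join b3 pred b1: b1 stop@b0
  join b3 pred b2: b2 stop@b0
  join b6 pred b4: b4→b3 stop@b0
  join b6 pred b5: b5→b2 stop@b0
  join b7 pred b3: b3 stop@b0
  join b7 pred b4: b4→b3 stop@b0
  join b7 pred b6: b6 stop@b0
  DF(b0)=∅
  DF(b1)={b3}
  DF(b2)={b2,b3,b6}
  DF(b3)={b6,b7}
  DF(b4)={b6,b7}
  DF(b5)={b2,b6}
  DF(b6)={b7}
  DF(b7)=∅
  DF(b8)=∅

DF(b3) = ["b6", "b7"]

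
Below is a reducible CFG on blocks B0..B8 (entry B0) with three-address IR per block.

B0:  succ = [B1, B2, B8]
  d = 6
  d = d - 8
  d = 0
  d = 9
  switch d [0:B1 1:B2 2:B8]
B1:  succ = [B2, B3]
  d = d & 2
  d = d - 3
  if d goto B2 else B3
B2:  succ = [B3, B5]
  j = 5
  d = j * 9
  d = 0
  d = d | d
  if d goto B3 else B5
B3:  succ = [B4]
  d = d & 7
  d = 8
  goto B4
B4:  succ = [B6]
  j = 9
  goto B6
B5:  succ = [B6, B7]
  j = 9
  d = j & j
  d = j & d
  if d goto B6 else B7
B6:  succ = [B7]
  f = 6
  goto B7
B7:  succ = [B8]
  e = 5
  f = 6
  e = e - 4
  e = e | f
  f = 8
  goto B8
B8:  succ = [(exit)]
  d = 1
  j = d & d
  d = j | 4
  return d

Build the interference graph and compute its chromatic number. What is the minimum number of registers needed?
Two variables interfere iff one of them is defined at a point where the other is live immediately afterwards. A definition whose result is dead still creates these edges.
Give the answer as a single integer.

Answer: 2

Analysis:
def/use:
  B0 def {d} use ∅
  B1 def {d} use {d}
  B2 def {d,j} use ∅
  B3 def {d} use {d}
  B4 def {j} use ∅
  B5 def {d,j} use ∅
  B6 def {f} use ∅
  B7 def {e,f} use ∅
  B8 def {d,j} use ∅

Backward fixpoint:
  live B0: ∅→{d}
  live B1: {d}→{d}
  live B2: ∅→{d}
  live B3: {d}→∅
  live B4: ∅→∅
  live B5: ∅→∅
  live B6: ∅→∅
  live B7: ∅→∅
  live B8: ∅→∅

Conflict graph:
  d↔{j}
  e↔{f}
  f↔{e}
  j↔{d}

Colouring:
  clique {d,j} ⇒ need ≥ 2
  2-colouring: r0={d,e}  r1={f,j}
  χ = 2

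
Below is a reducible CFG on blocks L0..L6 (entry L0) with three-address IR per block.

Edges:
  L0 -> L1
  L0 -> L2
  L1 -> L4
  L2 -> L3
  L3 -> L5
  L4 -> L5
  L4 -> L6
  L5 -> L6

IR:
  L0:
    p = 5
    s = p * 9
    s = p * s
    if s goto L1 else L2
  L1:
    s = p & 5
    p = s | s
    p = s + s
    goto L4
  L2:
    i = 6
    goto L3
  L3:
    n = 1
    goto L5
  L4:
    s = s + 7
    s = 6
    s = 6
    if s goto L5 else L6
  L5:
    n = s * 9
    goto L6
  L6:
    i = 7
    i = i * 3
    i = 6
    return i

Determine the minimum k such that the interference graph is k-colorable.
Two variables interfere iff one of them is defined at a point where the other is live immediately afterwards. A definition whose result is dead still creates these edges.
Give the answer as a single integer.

Per-block:
  L0 def {p,s} use ∅
  L1 def {p,s} use {p}
  L2 def {i} use ∅
  L3 def {n} use ∅
  L4 def {s} use {s}
  L5 def {n} use {s}
  L6 def {i} use ∅

Backward fixpoint:
  L0: in=∅ out={p,s}
  L1: in={p} out={s}
  L2: in={s} out={s}
  L3: in={s} out={s}
  L4: in={s} out={s}
  L5: in={s} out=∅
  L6: in=∅ out=∅

Conflict graph:
  i↔{s}
  n↔{s}
  p↔{s}
  s↔{i,n,p}

Chromatic number:
  {i,s} pairwise interfere (2-clique) ⇒ χ ≥ 2
  2-colouring: c0={s}  c1={i,n,p}
  χ = 2

Answer: 2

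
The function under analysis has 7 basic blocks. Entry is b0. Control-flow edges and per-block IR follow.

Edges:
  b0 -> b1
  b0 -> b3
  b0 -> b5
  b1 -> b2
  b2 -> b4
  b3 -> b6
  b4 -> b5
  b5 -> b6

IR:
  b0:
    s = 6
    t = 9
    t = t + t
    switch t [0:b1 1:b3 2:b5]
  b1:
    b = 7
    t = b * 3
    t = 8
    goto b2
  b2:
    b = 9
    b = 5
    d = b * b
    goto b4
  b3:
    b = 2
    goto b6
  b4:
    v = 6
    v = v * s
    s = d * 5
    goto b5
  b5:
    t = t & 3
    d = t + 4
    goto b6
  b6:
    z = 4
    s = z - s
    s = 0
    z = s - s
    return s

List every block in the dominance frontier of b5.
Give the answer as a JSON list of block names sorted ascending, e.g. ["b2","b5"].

Answer: ["b6"]

Derivation:
idom tree: b1←b0 b2←b1 b3←b0 b4←b2 b5←b0 b6←b0
Dom at joins:
  b5: preds {b0,b4}: {b0} ∩ {b0,b1,b2,b4} = {b0}; idom=b0
  b6: preds {b3,b5}: {b0,b3} ∩ {b0,b5} = {b0}; idom=b0

Frontier:
  join b5 pred b0: · stop@b0
  join b5 pred b4: b4→b2→b1 stop@b0
  join b6 pred b3: b3 stop@b0
  join b6 pred b5: b5 stop@b0
  b0: DF=∅
  b1: DF={b5}
  b2: DF={b5}
  b3: DF={b6}
  b4: DF={b5}
  b5: DF={b6}
  b6: DF=∅

DF(b5) = ["b6"]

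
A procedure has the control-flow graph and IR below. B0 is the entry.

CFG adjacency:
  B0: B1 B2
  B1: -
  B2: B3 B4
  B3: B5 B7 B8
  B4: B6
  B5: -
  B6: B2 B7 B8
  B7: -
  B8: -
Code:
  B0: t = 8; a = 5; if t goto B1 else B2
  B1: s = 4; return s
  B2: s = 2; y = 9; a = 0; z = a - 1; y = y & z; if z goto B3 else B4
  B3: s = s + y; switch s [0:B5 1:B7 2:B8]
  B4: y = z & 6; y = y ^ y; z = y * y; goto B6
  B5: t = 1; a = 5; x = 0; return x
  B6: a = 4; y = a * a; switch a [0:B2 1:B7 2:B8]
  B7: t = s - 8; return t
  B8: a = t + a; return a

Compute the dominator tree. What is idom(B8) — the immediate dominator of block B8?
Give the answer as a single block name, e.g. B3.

idom tree: B1←B0 B2←B0 B3←B2 B4←B2 B5←B3 B6←B4 B7←B2 B8←B2
Dom at joins:
  B2: preds {B0,B6}: {B0} ∩ {B0,B2,B4,B6} = {B0}; idom=B0
  B7: preds {B3,B6}: {B0,B2,B3} ∩ {B0,B2,B4,B6} = {B0,B2}; idom=B2
  B8: preds {B3,B6}: {B0,B2,B3} ∩ {B0,B2,B4,B6} = {B0,B2}; idom=B2

idom(B8) = B2

Answer: B2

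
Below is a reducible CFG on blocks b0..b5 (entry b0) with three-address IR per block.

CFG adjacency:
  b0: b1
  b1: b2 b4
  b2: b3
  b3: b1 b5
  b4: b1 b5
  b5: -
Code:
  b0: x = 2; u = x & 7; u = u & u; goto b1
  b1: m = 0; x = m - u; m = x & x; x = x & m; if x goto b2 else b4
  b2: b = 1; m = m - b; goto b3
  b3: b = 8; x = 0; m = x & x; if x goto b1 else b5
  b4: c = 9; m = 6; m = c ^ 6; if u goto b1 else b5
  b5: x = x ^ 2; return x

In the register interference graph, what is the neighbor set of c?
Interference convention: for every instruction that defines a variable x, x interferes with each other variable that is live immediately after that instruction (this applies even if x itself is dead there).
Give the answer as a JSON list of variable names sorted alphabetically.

Block summaries:
  b0 def {u,x} use ∅
  b1 def {m,x} use {u}
  b2 def {b,m} use {m}
  b3 def {b,m,x} use ∅
  b4 def {c,m} use {u}
  b5 def {x} use {x}

Backward fixpoint:
  live b0: ∅→{u}
  live b1: {u}→{m,u,x}
  live b2: {m,u}→{u}
  live b3: {u}→{u,x}
  live b4: {u,x}→{u,x}
  live b5: {x}→∅

Interfere edges:
  b: {m,u}
  c: {m,u,x}
  m: {b,c,u,x}
  u: {b,c,m,x}
  x: {c,m,u}

N(c) = ["m", "u", "x"]

Answer: ["m", "u", "x"]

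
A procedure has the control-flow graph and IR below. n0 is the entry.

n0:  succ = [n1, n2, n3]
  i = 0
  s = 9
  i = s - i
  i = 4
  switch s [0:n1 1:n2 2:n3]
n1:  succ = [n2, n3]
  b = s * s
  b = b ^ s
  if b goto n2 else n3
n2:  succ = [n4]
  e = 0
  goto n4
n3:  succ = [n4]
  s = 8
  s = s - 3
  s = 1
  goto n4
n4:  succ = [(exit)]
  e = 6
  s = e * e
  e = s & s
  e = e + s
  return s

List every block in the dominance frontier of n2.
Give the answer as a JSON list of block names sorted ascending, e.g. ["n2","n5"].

idom tree: n1←n0 n2←n0 n3←n0 n4←n0
Join-block Dom:
  n2: preds {n0,n1}: {n0} ∩ {n0,n1} = {n0}; idom=n0
  n3: preds {n0,n1}: {n0} ∩ {n0,n1} = {n0}; idom=n0
  n4: preds {n2,n3}: {n0,n2} ∩ {n0,n3} = {n0}; idom=n0

Frontier:
  n2←n0: walk · to n0
  n2←n1: walk n1 to n0
  n3←n0: walk · to n0
  n3←n1: walk n1 to n0
  n4←n2: walk n2 to n0
  n4←n3: walk n3 to n0
  n0 → ∅
  n1 → {n2,n3}
  n2 → {n4}
  n3 → {n4}
  n4 → ∅

DF(n2) = ["n4"]

Answer: ["n4"]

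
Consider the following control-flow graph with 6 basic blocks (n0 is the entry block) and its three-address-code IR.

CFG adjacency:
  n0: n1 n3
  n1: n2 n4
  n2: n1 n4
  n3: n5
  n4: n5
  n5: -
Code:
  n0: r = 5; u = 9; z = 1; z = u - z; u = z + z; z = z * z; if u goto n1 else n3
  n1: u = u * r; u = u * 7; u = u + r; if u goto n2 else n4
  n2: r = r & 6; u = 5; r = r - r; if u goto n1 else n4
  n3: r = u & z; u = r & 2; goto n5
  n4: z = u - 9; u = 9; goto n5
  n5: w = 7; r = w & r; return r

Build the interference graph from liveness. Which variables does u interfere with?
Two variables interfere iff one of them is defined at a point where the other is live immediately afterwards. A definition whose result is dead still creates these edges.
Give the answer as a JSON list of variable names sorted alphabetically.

Answer: ["r", "z"]

Derivation:
def/use:
  n0: def={r,u,z} ue=∅
  n1: def={u} ue={r,u}
  n2: def={r,u} ue={r}
  n3: def={r,u} ue={u,z}
  n4: def={u,z} ue={u}
  n5: def={r,w} ue={r}

Live sets:
  n0: in=∅ out={r,u,z}
  n1: in={r,u} out={r,u}
  n2: in={r} out={r,u}
  n3: in={u,z} out={r}
  n4: in={r,u} out={r}
  n5: in={r} out=∅

Interference:
  r: {u,w,z}
  u: {r,z}
  w: {r}
  z: {r,u}

N(u) = ["r", "z"]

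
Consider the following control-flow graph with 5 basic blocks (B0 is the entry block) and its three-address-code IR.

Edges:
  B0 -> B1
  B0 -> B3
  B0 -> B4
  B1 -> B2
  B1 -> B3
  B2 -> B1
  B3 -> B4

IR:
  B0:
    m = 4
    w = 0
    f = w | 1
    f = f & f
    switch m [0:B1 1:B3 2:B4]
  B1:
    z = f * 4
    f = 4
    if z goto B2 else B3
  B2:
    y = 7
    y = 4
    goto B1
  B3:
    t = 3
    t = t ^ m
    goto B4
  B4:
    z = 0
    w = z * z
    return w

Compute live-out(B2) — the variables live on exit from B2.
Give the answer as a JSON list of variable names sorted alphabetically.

Per-block:
  B0: def={f,m,w} ue=∅
  B1: def={f,z} ue={f}
  B2: def={y} ue=∅
  B3: def={t} ue={m}
  B4: def={w,z} ue=∅

Liveness:
  B0: in=∅ out={f,m}
  B1: in={f,m} out={f,m}
  B2: in={f,m} out={f,m}
  B3: in={m} out=∅
  B4: in=∅ out=∅

live-out(B2) = ["f", "m"]

Answer: ["f", "m"]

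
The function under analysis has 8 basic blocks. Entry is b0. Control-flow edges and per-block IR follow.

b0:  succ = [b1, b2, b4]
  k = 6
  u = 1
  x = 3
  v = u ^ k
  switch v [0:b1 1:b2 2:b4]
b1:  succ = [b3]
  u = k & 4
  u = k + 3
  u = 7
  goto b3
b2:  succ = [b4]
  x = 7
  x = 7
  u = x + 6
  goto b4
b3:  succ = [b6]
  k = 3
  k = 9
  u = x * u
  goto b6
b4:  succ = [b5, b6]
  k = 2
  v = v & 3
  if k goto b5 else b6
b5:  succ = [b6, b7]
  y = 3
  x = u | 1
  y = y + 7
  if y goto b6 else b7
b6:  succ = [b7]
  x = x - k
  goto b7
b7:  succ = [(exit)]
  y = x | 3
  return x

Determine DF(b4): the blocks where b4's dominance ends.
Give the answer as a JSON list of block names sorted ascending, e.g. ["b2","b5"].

idom tree: b1←b0 b2←b0 b3←b1 b4←b0 b5←b4 b6←b0 b7←b0
Dom at joins:
  b4: preds {b0,b2}: {b0} ∩ {b0,b2} = {b0}; idom=b0
  b6: preds {b3,b4,b5}: {b0,b1,b3} ∩ {b0,b4} ∩ {b0,b4,b5} = {b0}; idom=b0
  b7: preds {b5,b6}: {b0,b4,b5} ∩ {b0,b6} = {b0}; idom=b0

DF walk-up:
  b4←b0: walk · to b0
  b4←b2: walk b2 to b0
  b6←b3: walk b3→b1 to b0
  b6←b4: walk b4 to b0
  b6←b5: walk b5→b4 to b0
  b7←b5: walk b5→b4 to b0
  b7←b6: walk b6 to b0
  b0: DF=∅
  b1: DF={b6}
  b2: DF={b4}
  b3: DF={b6}
  b4: DF={b6,b7}
  b5: DF={b6,b7}
  b6: DF={b7}
  b7: DF=∅

DF(b4) = ["b6", "b7"]

Answer: ["b6", "b7"]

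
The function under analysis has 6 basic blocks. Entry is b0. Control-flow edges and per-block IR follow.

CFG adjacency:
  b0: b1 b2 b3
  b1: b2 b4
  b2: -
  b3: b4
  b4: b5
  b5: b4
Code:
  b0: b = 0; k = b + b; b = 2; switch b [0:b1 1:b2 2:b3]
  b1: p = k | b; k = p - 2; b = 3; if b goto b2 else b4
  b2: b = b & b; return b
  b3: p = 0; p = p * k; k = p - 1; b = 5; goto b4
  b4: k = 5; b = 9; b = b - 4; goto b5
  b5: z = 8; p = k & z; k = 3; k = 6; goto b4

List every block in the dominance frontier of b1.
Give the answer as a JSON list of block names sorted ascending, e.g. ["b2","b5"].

idom tree: b1←b0 b2←b0 b3←b0 b4←b0 b5←b4
Dom∩ at merges:
  b2: preds {b0,b1}: {b0} ∩ {b0,b1} = {b0}; idom=b0
  b4: preds {b1,b3,b5}: {b0,b1} ∩ {b0,b3} ∩ {b0,b4,b5} = {b0}; idom=b0

DF derivation:
  b2←b0: walk · to b0
  b2←b1: walk b1 to b0
  b4←b1: walk b1 to b0
  b4←b3: walk b3 to b0
  b4←b5: walk b5→b4 to b0
  DF(b0)=∅
  DF(b1)={b2,b4}
  DF(b2)=∅
  DF(b3)={b4}
  DF(b4)={b4}
  DF(b5)={b4}

DF(b1) = ["b2", "b4"]

Answer: ["b2", "b4"]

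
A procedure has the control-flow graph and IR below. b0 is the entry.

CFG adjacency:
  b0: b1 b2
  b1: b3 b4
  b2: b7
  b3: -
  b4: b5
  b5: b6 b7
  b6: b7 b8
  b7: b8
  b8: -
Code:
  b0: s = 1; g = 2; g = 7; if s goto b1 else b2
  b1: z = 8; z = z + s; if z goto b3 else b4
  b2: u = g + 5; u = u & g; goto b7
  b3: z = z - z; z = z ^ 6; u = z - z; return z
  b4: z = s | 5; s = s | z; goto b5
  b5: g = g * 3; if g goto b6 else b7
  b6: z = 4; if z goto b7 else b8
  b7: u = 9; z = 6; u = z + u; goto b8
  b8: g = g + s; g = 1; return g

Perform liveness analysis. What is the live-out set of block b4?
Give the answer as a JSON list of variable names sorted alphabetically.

Answer: ["g", "s"]

Working:
Per-block:
  b0 def {g,s} use ∅
  b1 def {z} use {s}
  b2 def {u} use {g}
  b3 def {u,z} use {z}
  b4 def {s,z} use {s}
  b5 def {g} use {g}
  b6 def {z} use ∅
  b7 def {u,z} use ∅
  b8 def {g} use {g,s}

Liveness:
  b0 li=∅ lo={g,s}
  b1 li={g,s} lo={g,s,z}
  b2 li={g,s} lo={g,s}
  b3 li={z} lo=∅
  b4 li={g,s} lo={g,s}
  b5 li={g,s} lo={g,s}
  b6 li={g,s} lo={g,s}
  b7 li={g,s} lo={g,s}
  b8 li={g,s} lo=∅

live-out(b4) = ["g", "s"]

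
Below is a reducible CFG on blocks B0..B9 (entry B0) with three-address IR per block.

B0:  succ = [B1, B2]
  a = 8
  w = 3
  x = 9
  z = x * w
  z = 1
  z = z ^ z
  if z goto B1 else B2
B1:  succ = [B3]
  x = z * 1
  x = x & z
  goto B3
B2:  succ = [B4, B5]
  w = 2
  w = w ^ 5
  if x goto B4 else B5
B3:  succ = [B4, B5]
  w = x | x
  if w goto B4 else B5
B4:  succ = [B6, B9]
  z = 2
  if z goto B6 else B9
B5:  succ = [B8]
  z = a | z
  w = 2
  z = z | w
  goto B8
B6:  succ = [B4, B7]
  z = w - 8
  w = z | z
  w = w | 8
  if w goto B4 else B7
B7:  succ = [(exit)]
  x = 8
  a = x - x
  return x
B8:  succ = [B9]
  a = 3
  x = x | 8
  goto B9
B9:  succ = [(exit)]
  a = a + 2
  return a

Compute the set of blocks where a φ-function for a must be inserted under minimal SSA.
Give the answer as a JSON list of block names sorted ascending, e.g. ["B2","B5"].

Answer: ["B9"]

Derivation:
idom tree: B1←B0 B2←B0 B3←B1 B4←B0 B5←B0 B6←B4 B7←B6 B8←B5 B9←B0
Dom at joins:
  B4: preds {B2,B3,B6}: {B0,B2} ∩ {B0,B1,B3} ∩ {B0,B4,B6} = {B0}; idom=B0
  B5: preds {B2,B3}: {B0,B2} ∩ {B0,B1,B3} = {B0}; idom=B0
  B9: preds {B4,B8}: {B0,B4} ∩ {B0,B5,B8} = {B0}; idom=B0

DF walk-up:
  B4←B2: walk B2 to B0
  B4←B3: walk B3→B1 to B0
  B4←B6: walk B6→B4 to B0
  B5←B2: walk B2 to B0
  B5←B3: walk B3→B1 to B0
  B9←B4: walk B4 to B0
  B9←B8: walk B8→B5 to B0
  DF(B0)=∅
  DF(B1)={B4,B5}
  DF(B2)={B4,B5}
  DF(B3)={B4,B5}
  DF(B4)={B4,B9}
  DF(B5)={B9}
  DF(B6)={B4}
  DF(B7)=∅
  DF(B8)={B9}
  DF(B9)=∅

φ for a: defs {B0,B7,B8,B9}
  DF⁺ = {B9}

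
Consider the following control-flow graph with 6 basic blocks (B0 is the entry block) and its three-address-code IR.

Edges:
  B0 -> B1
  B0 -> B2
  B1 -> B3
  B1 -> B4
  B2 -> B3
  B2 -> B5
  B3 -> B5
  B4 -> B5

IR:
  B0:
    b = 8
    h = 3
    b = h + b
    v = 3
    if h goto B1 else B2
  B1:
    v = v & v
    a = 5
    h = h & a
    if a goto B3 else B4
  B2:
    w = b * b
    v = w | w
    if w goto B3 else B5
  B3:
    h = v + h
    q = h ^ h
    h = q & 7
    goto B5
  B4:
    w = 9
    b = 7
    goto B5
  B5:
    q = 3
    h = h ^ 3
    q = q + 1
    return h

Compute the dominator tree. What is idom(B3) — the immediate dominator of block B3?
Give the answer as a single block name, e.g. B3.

Answer: B0

Analysis:
idom tree: B1←B0 B2←B0 B3←B0 B4←B1 B5←B0
Dom at joins:
  B3: preds {B1,B2}: {B0,B1} ∩ {B0,B2} = {B0}; idom=B0
  B5: preds {B2,B3,B4}: {B0,B2} ∩ {B0,B3} ∩ {B0,B1,B4} = {B0}; idom=B0

idom(B3) = B0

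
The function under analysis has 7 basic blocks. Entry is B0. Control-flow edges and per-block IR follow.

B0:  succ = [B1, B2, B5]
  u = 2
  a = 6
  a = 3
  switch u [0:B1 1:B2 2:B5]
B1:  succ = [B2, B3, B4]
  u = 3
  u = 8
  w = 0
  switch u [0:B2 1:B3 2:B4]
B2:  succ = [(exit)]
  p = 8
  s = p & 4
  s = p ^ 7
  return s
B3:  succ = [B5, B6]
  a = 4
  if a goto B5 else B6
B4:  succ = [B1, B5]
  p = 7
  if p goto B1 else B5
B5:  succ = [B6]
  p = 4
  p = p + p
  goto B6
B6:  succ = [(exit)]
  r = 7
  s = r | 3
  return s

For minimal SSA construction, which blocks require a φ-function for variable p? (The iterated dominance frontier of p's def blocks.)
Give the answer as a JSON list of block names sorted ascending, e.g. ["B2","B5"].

Answer: ["B1", "B2", "B5", "B6"]

Working:
idom tree: B1←B0 B2←B0 B3←B1 B4←B1 B5←B0 B6←B0
Dom∩ at merges:
  B1: preds {B0,B4}: {B0} ∩ {B0,B1,B4} = {B0}; idom=B0
  B2: preds {B0,B1}: {B0} ∩ {B0,B1} = {B0}; idom=B0
  B5: preds {B0,B3,B4}: {B0} ∩ {B0,B1,B3} ∩ {B0,B1,B4} = {B0}; idom=B0
  B6: preds {B3,B5}: {B0,B1,B3} ∩ {B0,B5} = {B0}; idom=B0

Frontier:
  join B1 pred B0: · stop@B0
  join B1 pred B4: B4→B1 stop@B0
  join B2 pred B0: · stop@B0
  join B2 pred B1: B1 stop@B0
  join B5 pred B0: · stop@B0
  join B5 pred B3: B3→B1 stop@B0
  join B5 pred B4: B4→B1 stop@B0
  join B6 pred B3: B3→B1 stop@B0
  join B6 pred B5: B5 stop@B0
  B0 → ∅
  B1 → {B1,B2,B5,B6}
  B2 → ∅
  B3 → {B5,B6}
  B4 → {B1,B5}
  B5 → {B6}
  B6 → ∅

φ for p: defs {B2,B4,B5}
  DF⁺ = {B1,B2,B5,B6}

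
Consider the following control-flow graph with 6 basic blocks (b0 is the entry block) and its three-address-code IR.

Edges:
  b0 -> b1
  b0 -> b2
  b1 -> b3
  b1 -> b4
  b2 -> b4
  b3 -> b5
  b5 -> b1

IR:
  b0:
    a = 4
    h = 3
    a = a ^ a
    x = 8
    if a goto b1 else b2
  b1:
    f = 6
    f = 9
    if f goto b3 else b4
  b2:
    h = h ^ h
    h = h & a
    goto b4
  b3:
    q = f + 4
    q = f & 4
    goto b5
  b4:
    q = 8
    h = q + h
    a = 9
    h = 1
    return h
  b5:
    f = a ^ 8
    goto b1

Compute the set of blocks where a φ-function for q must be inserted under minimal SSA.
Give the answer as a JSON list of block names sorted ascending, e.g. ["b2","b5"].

Answer: ["b1", "b4"]

Derivation:
idom tree: b1←b0 b2←b0 b3←b1 b4←b0 b5←b3
Dom at joins:
  b1: preds {b0,b5}: {b0} ∩ {b0,b1,b3,b5} = {b0}; idom=b0
  b4: preds {b1,b2}: {b0,b1} ∩ {b0,b2} = {b0}; idom=b0

Frontier:
  b1←b0: walk · to b0
  b1←b5: walk b5→b3→b1 to b0
  b4←b1: walk b1 to b0
  b4←b2: walk b2 to b0
  b0: DF=∅
  b1: DF={b1,b4}
  b2: DF={b4}
  b3: DF={b1}
  b4: DF=∅
  b5: DF={b1}

φ for q: defs {b3,b4}
  DF⁺ = {b1,b4}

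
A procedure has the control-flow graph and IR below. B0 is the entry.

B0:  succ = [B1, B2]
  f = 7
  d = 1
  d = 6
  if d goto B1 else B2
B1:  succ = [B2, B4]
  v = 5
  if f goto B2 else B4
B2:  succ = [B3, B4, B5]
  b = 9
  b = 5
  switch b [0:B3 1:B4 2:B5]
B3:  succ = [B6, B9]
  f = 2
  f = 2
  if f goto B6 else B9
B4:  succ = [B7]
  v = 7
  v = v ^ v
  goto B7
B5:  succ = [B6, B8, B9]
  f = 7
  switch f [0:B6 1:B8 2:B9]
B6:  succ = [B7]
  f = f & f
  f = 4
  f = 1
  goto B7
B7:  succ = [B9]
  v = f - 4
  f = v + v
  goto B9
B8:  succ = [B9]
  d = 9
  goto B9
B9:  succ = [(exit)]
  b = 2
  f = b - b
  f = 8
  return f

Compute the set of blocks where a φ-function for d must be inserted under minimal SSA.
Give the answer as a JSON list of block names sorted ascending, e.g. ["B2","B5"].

idom tree: B1←B0 B2←B0 B3←B2 B4←B0 B5←B2 B6←B2 B7←B0 B8←B5 B9←B0
Join-block Dom:
  B2: preds {B0,B1}: {B0} ∩ {B0,B1} = {B0}; idom=B0
  B4: preds {B1,B2}: {B0,B1} ∩ {B0,B2} = {B0}; idom=B0
  B6: preds {B3,B5}: {B0,B2,B3} ∩ {B0,B2,B5} = {B0,B2}; idom=B2
  B7: preds {B4,B6}: {B0,B4} ∩ {B0,B2,B6} = {B0}; idom=B0
  B9: preds {B3,B5,B7,B8}: {B0,B2,B3} ∩ {B0,B2,B5} ∩ {B0,B7} ∩ {B0,B2,B5,B8} = {B0}; idom=B0

DF walk-up:
  B2←B0: walk · to B0
  B2←B1: walk B1 to B0
  B4←B1: walk B1 to B0
  B4←B2: walk B2 to B0
  B6←B3: walk B3 to B2
  B6←B5: walk B5 to B2
  B7←B4: walk B4 to B0
  B7←B6: walk B6→B2 to B0
  B9←B3: walk B3→B2 to B0
  B9←B5: walk B5→B2 to B0
  B9←B7: walk B7 to B0
  B9←B8: walk B8→B5→B2 to B0
  B0: DF=∅
  B1: DF={B2,B4}
  B2: DF={B4,B7,B9}
  B3: DF={B6,B9}
  B4: DF={B7}
  B5: DF={B6,B9}
  B6: DF={B7}
  B7: DF={B9}
  B8: DF={B9}
  B9: DF=∅

φ for d: defs {B0,B8}
  DF⁺ = {B9}

Answer: ["B9"]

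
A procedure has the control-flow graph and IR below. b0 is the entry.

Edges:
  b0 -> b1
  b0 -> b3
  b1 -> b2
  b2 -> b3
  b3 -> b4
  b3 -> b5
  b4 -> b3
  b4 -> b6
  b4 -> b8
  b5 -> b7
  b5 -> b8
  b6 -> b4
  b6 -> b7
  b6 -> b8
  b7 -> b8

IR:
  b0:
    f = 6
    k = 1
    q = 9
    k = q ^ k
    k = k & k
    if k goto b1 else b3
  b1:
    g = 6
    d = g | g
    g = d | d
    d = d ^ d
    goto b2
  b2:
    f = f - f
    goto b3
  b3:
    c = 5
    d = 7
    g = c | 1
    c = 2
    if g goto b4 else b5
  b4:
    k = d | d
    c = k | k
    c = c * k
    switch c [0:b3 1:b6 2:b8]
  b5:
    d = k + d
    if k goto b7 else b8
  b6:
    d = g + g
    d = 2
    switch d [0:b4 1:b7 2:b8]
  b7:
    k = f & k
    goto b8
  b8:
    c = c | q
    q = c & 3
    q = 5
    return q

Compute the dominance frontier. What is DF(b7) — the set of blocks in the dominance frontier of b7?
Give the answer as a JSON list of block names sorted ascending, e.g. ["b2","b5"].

Answer: ["b8"]

Working:
idom tree: b1←b0 b2←b1 b3←b0 b4←b3 b5←b3 b6←b4 b7←b3 b8←b3
Join-block Dom:
  b3: preds {b0,b2,b4}: {b0} ∩ {b0,b1,b2} ∩ {b0,b3,b4} = {b0}; idom=b0
  b4: preds {b3,b6}: {b0,b3} ∩ {b0,b3,b4,b6} = {b0,b3}; idom=b3
  b7: preds {b5,b6}: {b0,b3,b5} ∩ {b0,b3,b4,b6} = {b0,b3}; idom=b3
  b8: preds {b4,b5,b6,b7}: {b0,b3,b4} ∩ {b0,b3,b5} ∩ {b0,b3,b4,b6} ∩ {b0,b3,b7} = {b0,b3}; idom=b3

DF derivation:
  join b3 pred b0: · stop@b0
  join b3 pred b2: b2→b1 stop@b0
  join b3 pred b4: b4→b3 stop@b0
  join b4 pred b3: · stop@b3
  join b4 pred b6: b6→b4 stop@b3
  join b7 pred b5: b5 stop@b3
  join b7 pred b6: b6→b4 stop@b3
  join b8 pred b4: b4 stop@b3
  join b8 pred b5: b5 stop@b3
  join b8 pred b6: b6→b4 stop@b3
  join b8 pred b7: b7 stop@b3
  b0 → ∅
  b1 → {b3}
  b2 → {b3}
  b3 → {b3}
  b4 → {b3,b4,b7,b8}
  b5 → {b7,b8}
  b6 → {b4,b7,b8}
  b7 → {b8}
  b8 → ∅

DF(b7) = ["b8"]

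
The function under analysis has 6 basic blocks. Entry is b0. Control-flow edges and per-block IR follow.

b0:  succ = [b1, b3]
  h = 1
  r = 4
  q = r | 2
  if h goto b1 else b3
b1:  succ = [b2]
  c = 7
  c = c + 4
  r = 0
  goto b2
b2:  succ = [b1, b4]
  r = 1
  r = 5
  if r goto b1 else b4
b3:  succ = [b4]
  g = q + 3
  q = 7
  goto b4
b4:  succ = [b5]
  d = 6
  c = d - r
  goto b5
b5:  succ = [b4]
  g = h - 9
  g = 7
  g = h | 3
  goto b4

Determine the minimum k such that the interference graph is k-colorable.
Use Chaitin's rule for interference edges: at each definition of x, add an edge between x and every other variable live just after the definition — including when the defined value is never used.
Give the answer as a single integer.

Answer: 3

Working:
Block summaries:
  b0: {h,q,r} / ∅
  b1: {c,r} / ∅
  b2: {r} / ∅
  b3: {g,q} / {q}
  b4: {c,d} / {r}
  b5: {g} / {h}

Backward fixpoint:
  b0 li=∅ lo={h,q,r}
  b1 li={h} lo={h}
  b2 li={h} lo={h,r}
  b3 li={h,q,r} lo={h,r}
  b4 li={h,r} lo={h,r}
  b5 li={h,r} lo={h,r}

Interfere edges:
  c — {h,r}
  d — {h,r}
  g — {h,r}
  h — {c,d,g,q,r}
  q — {h,r}
  r — {c,d,g,h,q}

Colouring:
  {c,h,r} pairwise interfere (3-clique) ⇒ χ ≥ 3
  assign c→R2 d→R2 g→R2 h→R0 q→R2 r→R1 — no edge inside a register ⇒ χ ≤ 3
  χ = 3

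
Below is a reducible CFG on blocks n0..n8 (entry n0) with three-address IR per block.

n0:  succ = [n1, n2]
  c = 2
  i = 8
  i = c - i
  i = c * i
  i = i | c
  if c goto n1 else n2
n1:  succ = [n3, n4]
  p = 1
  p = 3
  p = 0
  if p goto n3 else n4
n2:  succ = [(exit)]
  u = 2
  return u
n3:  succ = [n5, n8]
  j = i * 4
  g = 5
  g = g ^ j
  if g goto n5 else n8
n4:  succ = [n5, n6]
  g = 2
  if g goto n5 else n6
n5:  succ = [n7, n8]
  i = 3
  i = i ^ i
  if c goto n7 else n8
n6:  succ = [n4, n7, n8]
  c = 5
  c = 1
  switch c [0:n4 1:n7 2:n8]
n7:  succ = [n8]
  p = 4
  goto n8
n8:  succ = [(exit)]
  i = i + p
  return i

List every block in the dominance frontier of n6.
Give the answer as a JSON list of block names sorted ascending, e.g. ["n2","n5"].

idom tree: n1←n0 n2←n0 n3←n1 n4←n1 n5←n1 n6←n4 n7←n1 n8←n1
Join-block Dom:
  n4: preds {n1,n6}: {n0,n1} ∩ {n0,n1,n4,n6} = {n0,n1}; idom=n1
  n5: preds {n3,n4}: {n0,n1,n3} ∩ {n0,n1,n4} = {n0,n1}; idom=n1
  n7: preds {n5,n6}: {n0,n1,n5} ∩ {n0,n1,n4,n6} = {n0,n1}; idom=n1
  n8: preds {n3,n5,n6,n7}: {n0,n1,n3} ∩ {n0,n1,n5} ∩ {n0,n1,n4,n6} ∩ {n0,n1,n7} = {n0,n1}; idom=n1

Frontier:
  n4←n1: walk · to n1
  n4←n6: walk n6→n4 to n1
  n5←n3: walk n3 to n1
  n5←n4: walk n4 to n1
  n7←n5: walk n5 to n1
  n7←n6: walk n6→n4 to n1
  n8←n3: walk n3 to n1
  n8←n5: walk n5 to n1
  n8←n6: walk n6→n4 to n1
  n8←n7: walk n7 to n1
  DF(n0)=∅
  DF(n1)=∅
  DF(n2)=∅
  DF(n3)={n5,n8}
  DF(n4)={n4,n5,n7,n8}
  DF(n5)={n7,n8}
  DF(n6)={n4,n7,n8}
  DF(n7)={n8}
  DF(n8)=∅

DF(n6) = ["n4", "n7", "n8"]

Answer: ["n4", "n7", "n8"]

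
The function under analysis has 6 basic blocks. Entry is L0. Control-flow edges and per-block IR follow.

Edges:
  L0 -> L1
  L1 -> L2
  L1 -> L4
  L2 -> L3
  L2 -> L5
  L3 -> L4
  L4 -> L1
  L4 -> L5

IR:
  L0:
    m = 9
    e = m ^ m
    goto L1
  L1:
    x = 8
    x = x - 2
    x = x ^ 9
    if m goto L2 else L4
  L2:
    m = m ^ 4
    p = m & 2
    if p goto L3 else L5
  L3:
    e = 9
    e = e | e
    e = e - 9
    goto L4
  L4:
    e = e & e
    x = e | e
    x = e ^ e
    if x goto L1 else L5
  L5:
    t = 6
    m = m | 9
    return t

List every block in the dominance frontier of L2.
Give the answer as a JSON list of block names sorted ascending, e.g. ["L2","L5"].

Answer: ["L4", "L5"]

Analysis:
idom tree: L1←L0 L2←L1 L3←L2 L4←L1 L5←L1
Dom at joins:
  L1: preds {L0,L4}: {L0} ∩ {L0,L1,L4} = {L0}; idom=L0
  L4: preds {L1,L3}: {L0,L1} ∩ {L0,L1,L2,L3} = {L0,L1}; idom=L1
  L5: preds {L2,L4}: {L0,L1,L2} ∩ {L0,L1,L4} = {L0,L1}; idom=L1

DF walk-up:
  L1←L0: walk · to L0
  L1←L4: walk L4→L1 to L0
  L4←L1: walk · to L1
  L4←L3: walk L3→L2 to L1
  L5←L2: walk L2 to L1
  L5←L4: walk L4 to L1
  L0: DF=∅
  L1: DF={L1}
  L2: DF={L4,L5}
  L3: DF={L4}
  L4: DF={L1,L5}
  L5: DF=∅

DF(L2) = ["L4", "L5"]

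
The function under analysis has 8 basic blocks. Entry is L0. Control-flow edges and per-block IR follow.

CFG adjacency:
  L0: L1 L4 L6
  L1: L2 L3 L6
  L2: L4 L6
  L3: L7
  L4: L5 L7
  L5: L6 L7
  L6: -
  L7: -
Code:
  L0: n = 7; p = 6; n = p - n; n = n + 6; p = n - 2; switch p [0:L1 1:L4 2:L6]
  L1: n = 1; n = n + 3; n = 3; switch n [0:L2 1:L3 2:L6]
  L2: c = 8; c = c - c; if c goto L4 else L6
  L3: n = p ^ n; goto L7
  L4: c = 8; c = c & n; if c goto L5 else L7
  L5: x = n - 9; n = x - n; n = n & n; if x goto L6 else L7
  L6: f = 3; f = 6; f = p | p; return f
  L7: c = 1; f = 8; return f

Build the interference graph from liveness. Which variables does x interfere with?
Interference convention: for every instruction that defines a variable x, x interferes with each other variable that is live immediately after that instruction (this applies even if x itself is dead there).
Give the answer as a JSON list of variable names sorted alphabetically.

Answer: ["n", "p"]

Working:
Per-block:
  L0: {n,p} / ∅
  L1: {n} / ∅
  L2: {c} / ∅
  L3: {n} / {n,p}
  L4: {c} / {n}
  L5: {n,x} / {n}
  L6: {f} / {p}
  L7: {c,f} / ∅

Liveness:
  L0 li=∅ lo={n,p}
  L1 li={p} lo={n,p}
  L2 li={n,p} lo={n,p}
  L3 li={n,p} lo=∅
  L4 li={n,p} lo={n,p}
  L5 li={n,p} lo={p}
  L6 li={p} lo=∅
  L7 li=∅ lo=∅

Conflict graph:
  c: {n,p}
  f: {p}
  n: {c,p,x}
  p: {c,f,n,x}
  x: {n,p}

N(x) = ["n", "p"]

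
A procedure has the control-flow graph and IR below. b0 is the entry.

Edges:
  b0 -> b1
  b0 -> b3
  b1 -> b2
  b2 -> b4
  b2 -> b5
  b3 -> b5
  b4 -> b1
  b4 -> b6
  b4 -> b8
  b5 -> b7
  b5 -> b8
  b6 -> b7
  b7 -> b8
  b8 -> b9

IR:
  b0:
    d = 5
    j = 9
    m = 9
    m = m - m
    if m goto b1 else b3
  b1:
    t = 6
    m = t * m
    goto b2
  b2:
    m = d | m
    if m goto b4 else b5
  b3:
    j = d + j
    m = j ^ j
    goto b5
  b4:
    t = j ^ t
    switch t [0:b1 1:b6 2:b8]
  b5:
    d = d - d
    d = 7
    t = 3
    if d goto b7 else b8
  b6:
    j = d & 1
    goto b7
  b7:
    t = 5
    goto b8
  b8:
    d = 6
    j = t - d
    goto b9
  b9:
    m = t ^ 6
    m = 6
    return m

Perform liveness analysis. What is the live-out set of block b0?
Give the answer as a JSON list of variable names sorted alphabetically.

Answer: ["d", "j", "m"]

Working:
Per-block:
  b0: def={d,j,m} ue=∅
  b1: def={m,t} ue={m}
  b2: def={m} ue={d,m}
  b3: def={j,m} ue={d,j}
  b4: def={t} ue={j,t}
  b5: def={d,t} ue={d}
  b6: def={j} ue={d}
  b7: def={t} ue=∅
  b8: def={d,j} ue={t}
  b9: def={m} ue={t}

Liveness:
  b0: in=∅ out={d,j,m}
  b1: in={d,j,m} out={d,j,m,t}
  b2: in={d,j,m,t} out={d,j,m,t}
  b3: in={d,j} out={d}
  b4: in={d,j,m,t} out={d,j,m,t}
  b5: in={d} out={t}
  b6: in={d} out=∅
  b7: in=∅ out={t}
  b8: in={t} out={t}
  b9: in={t} out=∅

live-out(b0) = ["d", "j", "m"]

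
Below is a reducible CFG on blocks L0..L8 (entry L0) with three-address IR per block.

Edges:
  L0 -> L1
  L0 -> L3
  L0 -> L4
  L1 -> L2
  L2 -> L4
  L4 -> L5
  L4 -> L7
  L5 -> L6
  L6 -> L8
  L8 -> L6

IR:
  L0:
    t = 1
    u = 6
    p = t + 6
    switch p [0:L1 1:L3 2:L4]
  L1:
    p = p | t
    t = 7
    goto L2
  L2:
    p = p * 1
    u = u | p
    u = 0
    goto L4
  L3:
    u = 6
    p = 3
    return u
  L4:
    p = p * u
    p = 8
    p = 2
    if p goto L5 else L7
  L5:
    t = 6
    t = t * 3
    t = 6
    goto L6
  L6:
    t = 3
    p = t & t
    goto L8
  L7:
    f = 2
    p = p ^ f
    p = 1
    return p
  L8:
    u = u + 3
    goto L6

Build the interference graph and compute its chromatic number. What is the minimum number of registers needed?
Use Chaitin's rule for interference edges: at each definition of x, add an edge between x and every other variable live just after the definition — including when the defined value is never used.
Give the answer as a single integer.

def/use:
  L0: {p,t,u} / ∅
  L1: {p,t} / {p,t}
  L2: {p,u} / {p,u}
  L3: {p,u} / ∅
  L4: {p} / {p,u}
  L5: {t} / ∅
  L6: {p,t} / ∅
  L7: {f,p} / {p}
  L8: {u} / {u}

Backward fixpoint:
  L0: in=∅ out={p,t,u}
  L1: in={p,t,u} out={p,u}
  L2: in={p,u} out={p,u}
  L3: in=∅ out=∅
  L4: in={p,u} out={p,u}
  L5: in={u} out={u}
  L6: in={u} out={u}
  L7: in={p} out=∅
  L8: in={u} out={u}

Interfere edges:
  f: {p}
  p: {f,t,u}
  t: {p,u}
  u: {p,t}

Colouring:
  lower bound: {p,t,u} mutually conflict ⇒ χ ≥ 3
  3-colouring: R0={p}  R1={f,t}  R2={u}
  χ = 3

Answer: 3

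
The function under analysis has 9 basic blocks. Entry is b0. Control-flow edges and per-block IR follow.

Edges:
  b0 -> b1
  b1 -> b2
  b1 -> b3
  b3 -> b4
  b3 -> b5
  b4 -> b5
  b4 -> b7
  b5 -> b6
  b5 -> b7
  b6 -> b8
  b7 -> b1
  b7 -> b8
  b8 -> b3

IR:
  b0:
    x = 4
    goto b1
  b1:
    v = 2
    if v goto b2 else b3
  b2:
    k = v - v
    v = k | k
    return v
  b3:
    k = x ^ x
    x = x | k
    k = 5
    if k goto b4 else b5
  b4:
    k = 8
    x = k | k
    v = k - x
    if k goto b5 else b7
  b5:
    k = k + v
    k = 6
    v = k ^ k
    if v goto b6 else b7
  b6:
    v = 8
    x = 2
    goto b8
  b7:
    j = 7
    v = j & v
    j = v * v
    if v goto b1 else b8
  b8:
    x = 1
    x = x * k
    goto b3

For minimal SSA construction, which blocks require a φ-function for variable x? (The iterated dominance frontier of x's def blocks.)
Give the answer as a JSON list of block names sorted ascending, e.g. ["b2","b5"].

idom tree: b1←b0 b2←b1 b3←b1 b4←b3 b5←b3 b6←b5 b7←b3 b8←b3
Join-block Dom:
  b1: preds {b0,b7}: {b0} ∩ {b0,b1,b3,b7} = {b0}; idom=b0
  b3: preds {b1,b8}: {b0,b1} ∩ {b0,b1,b3,b8} = {b0,b1}; idom=b1
  b5: preds {b3,b4}: {b0,b1,b3} ∩ {b0,b1,b3,b4} = {b0,b1,b3}; idom=b3
  b7: preds {b4,b5}: {b0,b1,b3,b4} ∩ {b0,b1,b3,b5} = {b0,b1,b3}; idom=b3
  b8: preds {b6,b7}: {b0,b1,b3,b5,b6} ∩ {b0,b1,b3,b7} = {b0,b1,b3}; idom=b3

Frontier:
  b1←b0: walk · to b0
  b1←b7: walk b7→b3→b1 to b0
  b3←b1: walk · to b1
  b3←b8: walk b8→b3 to b1
  b5←b3: walk · to b3
  b5←b4: walk b4 to b3
  b7←b4: walk b4 to b3
  b7←b5: walk b5 to b3
  b8←b6: walk b6→b5 to b3
  b8←b7: walk b7 to b3
  DF(b0)=∅
  DF(b1)={b1}
  DF(b2)=∅
  DF(b3)={b1,b3}
  DF(b4)={b5,b7}
  DF(b5)={b7,b8}
  DF(b6)={b8}
  DF(b7)={b1,b8}
  DF(b8)={b3}

φ for x: defs {b0,b3,b4,b6,b8}
  DF⁺ = {b1,b3,b5,b7,b8}

Answer: ["b1", "b3", "b5", "b7", "b8"]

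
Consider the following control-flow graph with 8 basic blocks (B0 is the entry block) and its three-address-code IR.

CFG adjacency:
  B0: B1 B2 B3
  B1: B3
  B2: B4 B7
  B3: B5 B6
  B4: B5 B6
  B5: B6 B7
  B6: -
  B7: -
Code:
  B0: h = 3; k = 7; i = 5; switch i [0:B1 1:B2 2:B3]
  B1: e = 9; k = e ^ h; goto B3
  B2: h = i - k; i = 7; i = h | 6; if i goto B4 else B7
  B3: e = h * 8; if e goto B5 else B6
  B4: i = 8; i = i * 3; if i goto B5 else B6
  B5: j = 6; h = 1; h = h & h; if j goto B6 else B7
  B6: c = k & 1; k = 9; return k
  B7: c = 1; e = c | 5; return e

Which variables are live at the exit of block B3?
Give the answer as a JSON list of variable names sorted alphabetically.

Answer: ["k"]

Analysis:
Per-block:
  B0: {h,i,k} / ∅
  B1: {e,k} / {h}
  B2: {h,i} / {i,k}
  B3: {e} / {h}
  B4: {i} / ∅
  B5: {h,j} / ∅
  B6: {c,k} / {k}
  B7: {c,e} / ∅

Backward fixpoint:
  B0 li=∅ lo={h,i,k}
  B1 li={h} lo={h,k}
  B2 li={i,k} lo={k}
  B3 li={h,k} lo={k}
  B4 li={k} lo={k}
  B5 li={k} lo={k}
  B6 li={k} lo=∅
  B7 li=∅ lo=∅

live-out(B3) = ["k"]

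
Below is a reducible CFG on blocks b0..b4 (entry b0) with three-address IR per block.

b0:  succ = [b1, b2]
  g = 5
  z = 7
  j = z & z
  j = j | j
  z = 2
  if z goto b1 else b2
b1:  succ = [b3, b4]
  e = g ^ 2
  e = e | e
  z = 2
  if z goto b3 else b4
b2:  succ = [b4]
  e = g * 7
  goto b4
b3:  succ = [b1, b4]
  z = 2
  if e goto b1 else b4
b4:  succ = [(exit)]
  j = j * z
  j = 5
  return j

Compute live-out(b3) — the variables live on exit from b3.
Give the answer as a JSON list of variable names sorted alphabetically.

Answer: ["g", "j", "z"]

Derivation:
Per-block:
  b0: {g,j,z} / ∅
  b1: {e,z} / {g}
  b2: {e} / {g}
  b3: {z} / {e}
  b4: {j} / {j,z}

Live sets:
  b0 li=∅ lo={g,j,z}
  b1 li={g,j} lo={e,g,j,z}
  b2 li={g,j,z} lo={j,z}
  b3 li={e,g,j} lo={g,j,z}
  b4 li={j,z} lo=∅

live-out(b3) = ["g", "j", "z"]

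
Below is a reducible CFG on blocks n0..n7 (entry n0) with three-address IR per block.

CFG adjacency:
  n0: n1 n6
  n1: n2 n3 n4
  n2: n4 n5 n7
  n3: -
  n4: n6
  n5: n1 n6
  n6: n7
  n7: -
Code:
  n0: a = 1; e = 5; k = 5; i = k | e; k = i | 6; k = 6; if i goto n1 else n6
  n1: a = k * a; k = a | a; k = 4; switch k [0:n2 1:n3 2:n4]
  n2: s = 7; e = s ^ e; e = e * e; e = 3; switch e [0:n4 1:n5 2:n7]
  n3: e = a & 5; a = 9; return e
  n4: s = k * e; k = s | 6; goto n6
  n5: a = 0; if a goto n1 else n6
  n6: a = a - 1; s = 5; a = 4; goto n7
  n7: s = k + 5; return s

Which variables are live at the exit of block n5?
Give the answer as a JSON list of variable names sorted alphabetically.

Answer: ["a", "e", "k"]

Analysis:
Block summaries:
  n0: {a,e,i,k} / ∅
  n1: {a,k} / {a,k}
  n2: {e,s} / {e}
  n3: {a,e} / {a}
  n4: {k,s} / {e,k}
  n5: {a} / ∅
  n6: {a,s} / {a}
  n7: {s} / {k}

Backward fixpoint:
  live n0: ∅→{a,e,k}
  live n1: {a,e,k}→{a,e,k}
  live n2: {a,e,k}→{a,e,k}
  live n3: {a}→∅
  live n4: {a,e,k}→{a,k}
  live n5: {e,k}→{a,e,k}
  live n6: {a,k}→{k}
  live n7: {k}→∅

live-out(n5) = ["a", "e", "k"]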